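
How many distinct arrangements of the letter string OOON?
4! / (1! × 3!) = 4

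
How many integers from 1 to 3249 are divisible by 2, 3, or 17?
⌊3249/2⌋+⌊3249/3⌋+⌊3249/17⌋ - ⌊3249/6⌋-⌊3249/34⌋-⌊3249/51⌋ + ⌊3249/102⌋ = 1624+1083+191 - 541-95-63 + 31 = 2230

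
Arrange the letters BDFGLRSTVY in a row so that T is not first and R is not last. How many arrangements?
By inclusion-exclusion: 10! - 2×(10-1)! + (10-2)! = 3628800 - 725760 + 40320 = 2943360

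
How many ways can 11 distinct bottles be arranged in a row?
11! = 39916800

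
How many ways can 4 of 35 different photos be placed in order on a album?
P(35,4) = 35!/(35-4)! = 1256640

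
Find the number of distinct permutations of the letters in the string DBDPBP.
6! / (2! × 2! × 2!) = 90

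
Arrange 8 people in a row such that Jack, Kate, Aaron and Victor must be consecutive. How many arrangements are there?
Treat the 4 as one block: (8-4+1)! × 4! = 120 × 24 = 2880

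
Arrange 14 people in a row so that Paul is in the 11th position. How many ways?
Fix one position: (14-1)! = 6227020800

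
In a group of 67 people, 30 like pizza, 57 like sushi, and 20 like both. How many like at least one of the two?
|A∪B| = |A| + |B| - |A∩B| = 30 + 57 - 20 = 67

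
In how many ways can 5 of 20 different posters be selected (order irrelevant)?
C(20,5) = 20!/(5!×15!) = 15504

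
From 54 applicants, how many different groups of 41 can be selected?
C(54,41) = 54!/(41!×13!) = 1108176102180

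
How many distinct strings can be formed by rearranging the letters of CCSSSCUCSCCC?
12! / (4! × 1! × 7!) = 3960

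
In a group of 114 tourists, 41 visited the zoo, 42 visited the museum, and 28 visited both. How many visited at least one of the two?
|A∪B| = |A| + |B| - |A∩B| = 41 + 42 - 28 = 55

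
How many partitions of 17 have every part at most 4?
Let r_j(i) = number of partitions of i into parts ≤ j, for i = 0..17. r_1(i) = 1 for all i; r_j(i) = r_{j-1}(i) + r_j(i-j). Rows j = 2..4: ≤2: 1 1 2 2 3 3 4 4 5 5 6 6 7 7 8 8 9 9; ≤3: 1 1 2 3 4 5 7 8 10 12 14 16 19 21 24 27 30 33; ≤4: 1 1 2 3 5 6 9 11 15 18 23 27 34 39 47 54 64 72. r_4(17) = 72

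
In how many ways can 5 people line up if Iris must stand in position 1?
Fix one position: (5-1)! = 24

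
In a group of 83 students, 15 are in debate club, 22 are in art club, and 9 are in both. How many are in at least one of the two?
|A∪B| = |A| + |B| - |A∩B| = 15 + 22 - 9 = 28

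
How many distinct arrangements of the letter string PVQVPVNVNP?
10! / (3! × 2! × 4! × 1!) = 12600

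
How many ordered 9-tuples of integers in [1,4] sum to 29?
Coefficient of x^29 in (x + x² + ... + x^4)^9. By inclusion-exclusion on dice exceeding 4: Σ_j (-1)^j C(9,j)·C(29-1-4j, 8) = C(9,0)·C(28,8) - C(9,1)·C(24,8) + C(9,2)·C(20,8) - C(9,3)·C(16,8) + C(9,4)·C(12,8) - C(9,5)·C(8,8) = 1·3108105 - 9·735471 + 36·125970 - 84·12870 + 126·495 - 126·1 = 4950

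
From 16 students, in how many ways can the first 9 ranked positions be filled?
P(16,9) = 16!/(16-9)! = 4151347200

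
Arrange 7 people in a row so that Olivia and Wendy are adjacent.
Treat as block: (7-1)! × 2! = 720 × 2 = 1440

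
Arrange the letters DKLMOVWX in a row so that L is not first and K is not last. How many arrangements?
By inclusion-exclusion: 8! - 2×(8-1)! + (8-2)! = 40320 - 10080 + 720 = 30960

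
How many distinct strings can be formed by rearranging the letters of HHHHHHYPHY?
10! / (2! × 7! × 1!) = 360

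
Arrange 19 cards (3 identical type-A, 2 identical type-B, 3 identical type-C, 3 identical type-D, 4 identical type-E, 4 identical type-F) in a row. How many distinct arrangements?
19! / (3! × 2! × 3! × 3! × 4! × 4!) = 488864376000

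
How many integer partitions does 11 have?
Pentagonal recurrence p(n) = p(n-1) + p(n-2) - p(n-5) - p(n-7) + p(n-12) + p(n-15) - ... gives p(0..10) = 1, 1, 2, 3, 5, 7, 11, 15, 22, 30, 42. p(11) = p(10) + p(9) - p(6) - p(4) = 42 + 30 - 11 - 5 = 56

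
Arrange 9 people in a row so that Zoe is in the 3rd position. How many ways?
Fix one position: (9-1)! = 40320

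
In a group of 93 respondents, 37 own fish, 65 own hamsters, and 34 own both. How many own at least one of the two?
|A∪B| = |A| + |B| - |A∩B| = 37 + 65 - 34 = 68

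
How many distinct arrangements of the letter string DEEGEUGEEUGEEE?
14! / (2! × 8! × 3! × 1!) = 180180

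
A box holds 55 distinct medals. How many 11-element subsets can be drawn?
C(55,11) = 55!/(11!×44!) = 119653565850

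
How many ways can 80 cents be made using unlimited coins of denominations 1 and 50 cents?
Coefficient of x^80 in 1/(1-x^1) · 1/(1-x^50). Use j coins of 50 for j = 0..⌊80/50⌋ = 1, the rest in 1s: 1 + 1 = 2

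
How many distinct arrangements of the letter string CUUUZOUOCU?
10! / (5! × 1! × 2! × 2!) = 7560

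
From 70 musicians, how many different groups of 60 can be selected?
C(70,60) = 70!/(60!×10!) = 396704524216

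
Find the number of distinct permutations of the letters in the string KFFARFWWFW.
10! / (1! × 4! × 1! × 1! × 3!) = 25200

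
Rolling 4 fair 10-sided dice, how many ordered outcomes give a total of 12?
Coefficient of x^12 in (x + x² + ... + x^10)^4. By inclusion-exclusion on dice exceeding 10: Σ_j (-1)^j C(4,j)·C(12-1-10j, 3) = C(4,0)·C(11,3) = 1·165 = 165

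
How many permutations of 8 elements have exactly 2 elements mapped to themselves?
Choose the 2 fixed points C(8,2) = 28, derange the rest: !6 = Σ_{j=0}^{6} (-1)^j·6!/j! = 720 - 720 + 360 - 120 + 30 - 6 + 1 = 265. Product = 28 × 265 = 7420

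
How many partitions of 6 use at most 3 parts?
By conjugation, equals partitions of 6 into parts ≤ 3. Let r_j(i) = number of partitions of i into parts ≤ j, for i = 0..6. r_1(i) = 1 for all i; r_j(i) = r_{j-1}(i) + r_j(i-j). Rows j = 2..3: ≤2: 1 1 2 2 3 3 4; ≤3: 1 1 2 3 4 5 7. r_3(6) = 7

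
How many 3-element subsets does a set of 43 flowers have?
C(43,3) = 43!/(3!×40!) = 12341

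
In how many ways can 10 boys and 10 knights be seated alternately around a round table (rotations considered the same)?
Fix one of the boys: (10-1)! ways for the remaining boys, × 10! ways for the knights = 362880 × 3628800 = 1316818944000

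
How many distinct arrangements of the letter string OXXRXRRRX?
9! / (4! × 4! × 1!) = 630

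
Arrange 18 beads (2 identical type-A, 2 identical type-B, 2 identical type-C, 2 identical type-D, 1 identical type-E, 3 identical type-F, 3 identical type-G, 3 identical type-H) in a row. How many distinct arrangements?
18! / (2! × 2! × 2! × 2! × 1! × 3! × 3! × 3!) = 1852538688000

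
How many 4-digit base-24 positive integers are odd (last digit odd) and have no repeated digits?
Last∈{1,3,5,7,9,11,13,15,17,19,21,23}. Last=0: 0. Last nonzero: 12×22×P(22,2) = 121968. Total = 121968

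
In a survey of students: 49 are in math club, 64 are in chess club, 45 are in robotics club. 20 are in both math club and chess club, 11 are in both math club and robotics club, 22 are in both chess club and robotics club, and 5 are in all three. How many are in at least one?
|A∪B∪C| = 49+64+45-20-11-22+5 = 110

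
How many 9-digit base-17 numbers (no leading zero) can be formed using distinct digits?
First digit: 16 choices (nonzero). Then descending: 16 × 16 × 15 × 14 × 13 × 12 × 11 × 10 × 9 = 8302694400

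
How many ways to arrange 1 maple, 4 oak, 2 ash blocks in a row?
7! / (1! × 4! × 2!) = 105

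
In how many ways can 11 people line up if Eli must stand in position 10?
Fix one position: (11-1)! = 3628800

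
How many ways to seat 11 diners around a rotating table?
Circular: fix one position, arrange the rest. (11-1)! = 3628800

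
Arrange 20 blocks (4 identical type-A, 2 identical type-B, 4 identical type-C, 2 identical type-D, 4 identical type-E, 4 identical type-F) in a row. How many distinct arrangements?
20! / (4! × 2! × 4! × 2! × 4! × 4!) = 1833241410000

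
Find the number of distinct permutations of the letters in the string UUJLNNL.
7! / (2! × 1! × 2! × 2!) = 630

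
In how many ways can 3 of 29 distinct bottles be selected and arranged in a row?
P(29,3) = 29!/(29-3)! = 21924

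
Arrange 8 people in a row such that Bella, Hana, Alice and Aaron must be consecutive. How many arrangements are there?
Treat the 4 as one block: (8-4+1)! × 4! = 120 × 24 = 2880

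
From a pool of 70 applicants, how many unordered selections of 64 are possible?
C(70,64) = 70!/(64!×6!) = 131115985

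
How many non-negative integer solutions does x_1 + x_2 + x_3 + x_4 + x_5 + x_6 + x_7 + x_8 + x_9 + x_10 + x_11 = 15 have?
C(15+11-1, 11-1) = C(25, 10) = 3268760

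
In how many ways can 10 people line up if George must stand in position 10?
Fix one position: (10-1)! = 362880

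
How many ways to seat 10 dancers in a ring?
Circular: fix one position, arrange the rest. (10-1)! = 362880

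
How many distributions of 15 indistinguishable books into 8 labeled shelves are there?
C(15+8-1, 8-1) = C(22, 7) = 170544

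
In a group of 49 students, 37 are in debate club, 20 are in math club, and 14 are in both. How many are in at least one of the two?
|A∪B| = |A| + |B| - |A∩B| = 37 + 20 - 14 = 43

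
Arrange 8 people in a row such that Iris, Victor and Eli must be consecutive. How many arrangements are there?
Treat the 3 as one block: (8-3+1)! × 3! = 720 × 6 = 4320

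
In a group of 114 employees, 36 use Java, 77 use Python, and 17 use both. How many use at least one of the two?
|A∪B| = |A| + |B| - |A∩B| = 36 + 77 - 17 = 96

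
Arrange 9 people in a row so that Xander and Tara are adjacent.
Treat as block: (9-1)! × 2! = 40320 × 2 = 80640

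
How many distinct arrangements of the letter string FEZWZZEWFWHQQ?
13! / (3! × 2! × 2! × 3! × 1! × 2!) = 21621600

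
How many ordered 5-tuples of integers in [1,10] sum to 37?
Coefficient of x^37 in (x + x² + ... + x^10)^5. By inclusion-exclusion on dice exceeding 10: Σ_j (-1)^j C(5,j)·C(37-1-10j, 4) = C(5,0)·C(36,4) - C(5,1)·C(26,4) + C(5,2)·C(16,4) - C(5,3)·C(6,4) = 1·58905 - 5·14950 + 10·1820 - 10·15 = 2205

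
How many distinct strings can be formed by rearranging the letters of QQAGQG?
6! / (3! × 2! × 1!) = 60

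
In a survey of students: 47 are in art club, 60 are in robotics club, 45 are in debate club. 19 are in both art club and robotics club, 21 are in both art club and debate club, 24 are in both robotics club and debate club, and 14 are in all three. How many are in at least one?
|A∪B∪C| = 47+60+45-19-21-24+14 = 102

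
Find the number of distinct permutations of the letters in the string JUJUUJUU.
8! / (5! × 3!) = 56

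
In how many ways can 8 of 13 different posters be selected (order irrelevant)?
C(13,8) = 13!/(8!×5!) = 1287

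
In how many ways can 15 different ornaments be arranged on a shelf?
15! = 1307674368000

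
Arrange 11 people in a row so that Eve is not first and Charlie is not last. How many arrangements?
By inclusion-exclusion: 11! - 2×(11-1)! + (11-2)! = 39916800 - 7257600 + 362880 = 33022080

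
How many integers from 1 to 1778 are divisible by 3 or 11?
⌊1778/3⌋ + ⌊1778/11⌋ - ⌊1778/33⌋ = 592 + 161 - 53 = 700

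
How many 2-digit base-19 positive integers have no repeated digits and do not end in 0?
Last digit: 18 nonzero choices. First digit: 17 (nonzero, ≠last). Middle 0: P(17,0) = 1. Total = 306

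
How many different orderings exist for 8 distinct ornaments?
8! = 40320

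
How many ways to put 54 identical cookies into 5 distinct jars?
C(54+5-1, 5-1) = C(58, 4) = 424270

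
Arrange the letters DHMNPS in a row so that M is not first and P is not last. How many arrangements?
By inclusion-exclusion: 6! - 2×(6-1)! + (6-2)! = 720 - 240 + 24 = 504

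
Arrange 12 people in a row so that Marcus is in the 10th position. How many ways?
Fix one position: (12-1)! = 39916800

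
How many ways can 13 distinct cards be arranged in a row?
13! = 6227020800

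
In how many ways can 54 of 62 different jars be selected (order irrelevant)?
C(62,54) = 62!/(54!×8!) = 3381098545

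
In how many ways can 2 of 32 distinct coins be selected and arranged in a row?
P(32,2) = 32!/(32-2)! = 992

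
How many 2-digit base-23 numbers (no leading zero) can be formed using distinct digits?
First digit: 22 choices (nonzero). Then descending: 22 × 22 = 484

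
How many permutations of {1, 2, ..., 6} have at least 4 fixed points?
Exactly j fixed points: C(6,j)·!(6-j); sum over j ≥ 4 (derangement numbers via !m = (m-1)·(!(m-1) + !(m-2)): !0..!2 = 1, 0, 1). Σ_{j=4}^{6} C(6,j)·!(6-j) = C(6,4)·!2 + C(6,5)·!1 + C(6,6)·!0 = 15·1 + 6·0 + 1·1 = 16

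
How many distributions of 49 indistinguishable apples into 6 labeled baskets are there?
C(49+6-1, 6-1) = C(54, 5) = 3162510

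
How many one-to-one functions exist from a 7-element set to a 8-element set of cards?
P(8,7) = 8!/(8-7)! = 40320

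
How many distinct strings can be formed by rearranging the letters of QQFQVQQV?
8! / (1! × 2! × 5!) = 168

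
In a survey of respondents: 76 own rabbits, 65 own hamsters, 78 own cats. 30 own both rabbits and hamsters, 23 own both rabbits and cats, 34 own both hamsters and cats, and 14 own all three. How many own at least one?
|A∪B∪C| = 76+65+78-30-23-34+14 = 146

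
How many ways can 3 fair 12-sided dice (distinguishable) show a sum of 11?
Coefficient of x^11 in (x + x² + ... + x^12)^3. By inclusion-exclusion on dice exceeding 12: Σ_j (-1)^j C(3,j)·C(11-1-12j, 2) = C(3,0)·C(10,2) = 1·45 = 45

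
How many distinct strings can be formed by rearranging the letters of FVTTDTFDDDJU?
12! / (1! × 4! × 1! × 1! × 2! × 3!) = 1663200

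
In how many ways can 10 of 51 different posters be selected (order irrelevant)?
C(51,10) = 51!/(10!×41!) = 12777711870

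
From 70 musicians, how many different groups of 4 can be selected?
C(70,4) = 70!/(4!×66!) = 916895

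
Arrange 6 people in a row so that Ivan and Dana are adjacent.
Treat as block: (6-1)! × 2! = 120 × 2 = 240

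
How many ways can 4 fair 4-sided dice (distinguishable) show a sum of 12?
Coefficient of x^12 in (x + x² + ... + x^4)^4. By inclusion-exclusion on dice exceeding 4: Σ_j (-1)^j C(4,j)·C(12-1-4j, 3) = C(4,0)·C(11,3) - C(4,1)·C(7,3) + C(4,2)·C(3,3) = 1·165 - 4·35 + 6·1 = 31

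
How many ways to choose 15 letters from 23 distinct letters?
C(23,15) = 23!/(15!×8!) = 490314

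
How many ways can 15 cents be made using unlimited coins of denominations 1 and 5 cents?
Coefficient of x^15 in 1/(1-x^1) · 1/(1-x^5). Use j coins of 5 for j = 0..⌊15/5⌋ = 3, the rest in 1s: 3 + 1 = 4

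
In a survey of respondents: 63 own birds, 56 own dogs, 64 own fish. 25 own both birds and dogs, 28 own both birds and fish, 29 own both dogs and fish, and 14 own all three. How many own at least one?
|A∪B∪C| = 63+56+64-25-28-29+14 = 115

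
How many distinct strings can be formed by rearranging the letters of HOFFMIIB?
8! / (1! × 1! × 1! × 2! × 1! × 2!) = 10080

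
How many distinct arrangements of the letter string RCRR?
4! / (1! × 3!) = 4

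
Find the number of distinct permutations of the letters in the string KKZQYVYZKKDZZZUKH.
17! / (1! × 1! × 1! × 5! × 1! × 1! × 5! × 2!) = 12350257920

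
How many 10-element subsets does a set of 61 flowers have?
C(61,10) = 61!/(10!×51!) = 90177170226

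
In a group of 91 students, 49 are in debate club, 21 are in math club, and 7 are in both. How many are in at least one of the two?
|A∪B| = |A| + |B| - |A∩B| = 49 + 21 - 7 = 63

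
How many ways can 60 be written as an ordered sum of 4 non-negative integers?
C(60+4-1, 4-1) = C(63, 3) = 39711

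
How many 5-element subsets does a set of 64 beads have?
C(64,5) = 64!/(5!×59!) = 7624512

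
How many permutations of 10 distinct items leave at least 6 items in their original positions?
Exactly j fixed points: C(10,j)·!(10-j); sum over j ≥ 6 (derangement numbers via !m = (m-1)·(!(m-1) + !(m-2)): !0..!4 = 1, 0, 1, 2, 9). Σ_{j=6}^{10} C(10,j)·!(10-j) = C(10,6)·!4 + C(10,7)·!3 + C(10,8)·!2 + C(10,9)·!1 + C(10,10)·!0 = 210·9 + 120·2 + 45·1 + 10·0 + 1·1 = 2176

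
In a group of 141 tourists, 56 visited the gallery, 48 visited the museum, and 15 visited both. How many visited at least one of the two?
|A∪B| = |A| + |B| - |A∩B| = 56 + 48 - 15 = 89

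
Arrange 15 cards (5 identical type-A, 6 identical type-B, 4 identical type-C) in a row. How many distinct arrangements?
15! / (5! × 6! × 4!) = 630630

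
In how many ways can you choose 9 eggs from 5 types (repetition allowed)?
C(9+5-1, 5-1) = C(13, 4) = 715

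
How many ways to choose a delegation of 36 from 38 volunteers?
C(38,36) = 38!/(36!×2!) = 703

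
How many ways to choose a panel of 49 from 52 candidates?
C(52,49) = 52!/(49!×3!) = 22100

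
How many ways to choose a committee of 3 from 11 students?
C(11,3) = 11!/(3!×8!) = 165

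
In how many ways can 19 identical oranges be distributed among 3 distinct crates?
C(19+3-1, 3-1) = C(21, 2) = 210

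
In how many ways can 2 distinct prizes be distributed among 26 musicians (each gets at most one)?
P(26,2) = 26!/(26-2)! = 650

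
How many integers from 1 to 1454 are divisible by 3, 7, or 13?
⌊1454/3⌋+⌊1454/7⌋+⌊1454/13⌋ - ⌊1454/21⌋-⌊1454/39⌋-⌊1454/91⌋ + ⌊1454/273⌋ = 484+207+111 - 69-37-15 + 5 = 686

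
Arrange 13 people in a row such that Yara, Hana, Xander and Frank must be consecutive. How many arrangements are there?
Treat the 4 as one block: (13-4+1)! × 4! = 3628800 × 24 = 87091200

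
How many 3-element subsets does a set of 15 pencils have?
C(15,3) = 15!/(3!×12!) = 455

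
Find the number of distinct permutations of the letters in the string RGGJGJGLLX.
10! / (1! × 2! × 4! × 1! × 2!) = 37800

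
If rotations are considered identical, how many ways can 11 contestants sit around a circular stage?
Circular: fix one position, arrange the rest. (11-1)! = 3628800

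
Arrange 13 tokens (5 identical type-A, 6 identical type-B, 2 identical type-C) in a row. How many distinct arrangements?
13! / (5! × 6! × 2!) = 36036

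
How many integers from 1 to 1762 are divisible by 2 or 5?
⌊1762/2⌋ + ⌊1762/5⌋ - ⌊1762/10⌋ = 881 + 352 - 176 = 1057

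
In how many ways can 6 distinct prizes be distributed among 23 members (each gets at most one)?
P(23,6) = 23!/(23-6)! = 72681840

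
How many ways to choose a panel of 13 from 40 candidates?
C(40,13) = 40!/(13!×27!) = 12033222880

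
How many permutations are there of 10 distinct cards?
10! = 3628800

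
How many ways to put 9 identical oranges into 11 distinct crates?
C(9+11-1, 11-1) = C(19, 10) = 92378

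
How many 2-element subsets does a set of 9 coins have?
C(9,2) = 9!/(2!×7!) = 36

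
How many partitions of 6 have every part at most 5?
Let r_j(i) = number of partitions of i into parts ≤ j, for i = 0..6. r_1(i) = 1 for all i; r_j(i) = r_{j-1}(i) + r_j(i-j). Rows j = 2..5: ≤2: 1 1 2 2 3 3 4; ≤3: 1 1 2 3 4 5 7; ≤4: 1 1 2 3 5 6 9; ≤5: 1 1 2 3 5 7 10. r_5(6) = 10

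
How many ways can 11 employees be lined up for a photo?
11! = 39916800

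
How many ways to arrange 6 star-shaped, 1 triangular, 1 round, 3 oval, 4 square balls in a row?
15! / (6! × 1! × 1! × 3! × 4!) = 12612600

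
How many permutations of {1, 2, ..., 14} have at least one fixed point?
Complement of the derangements. !14 = Σ_{j=0}^{14} (-1)^j·14!/j! = 87178291200 - 87178291200 + 43589145600 - 14529715200 + 3632428800 - 726485760 + 121080960 - 17297280 + 2162160 - 240240 + 24024 - 2184 + 182 - 14 + 1 = 32071101049. 14! - !14 = 87178291200 - 32071101049 = 55107190151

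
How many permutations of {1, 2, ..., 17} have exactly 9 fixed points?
Choose the 9 fixed points C(17,9) = 24310, derange the rest: !8 = Σ_{j=0}^{8} (-1)^j·8!/j! = 40320 - 40320 + 20160 - 6720 + 1680 - 336 + 56 - 8 + 1 = 14833. Product = 24310 × 14833 = 360590230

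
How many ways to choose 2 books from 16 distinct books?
C(16,2) = 16!/(2!×14!) = 120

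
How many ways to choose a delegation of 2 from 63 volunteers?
C(63,2) = 63!/(2!×61!) = 1953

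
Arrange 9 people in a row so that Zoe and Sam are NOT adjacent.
Total - adjacent = 9! - (9-1)!×2 = 362880 - 80640 = 282240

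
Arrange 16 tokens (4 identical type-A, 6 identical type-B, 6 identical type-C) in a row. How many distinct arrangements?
16! / (4! × 6! × 6!) = 1681680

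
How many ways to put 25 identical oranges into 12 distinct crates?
C(25+12-1, 12-1) = C(36, 11) = 600805296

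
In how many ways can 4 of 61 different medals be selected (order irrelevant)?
C(61,4) = 61!/(4!×57!) = 521855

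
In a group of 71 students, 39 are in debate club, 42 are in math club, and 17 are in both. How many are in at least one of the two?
|A∪B| = |A| + |B| - |A∩B| = 39 + 42 - 17 = 64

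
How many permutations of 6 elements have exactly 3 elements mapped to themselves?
Choose the 3 fixed points C(6,3) = 20, derange the rest: !3 = Σ_{j=0}^{3} (-1)^j·3!/j! = 6 - 6 + 3 - 1 = 2. Product = 20 × 2 = 40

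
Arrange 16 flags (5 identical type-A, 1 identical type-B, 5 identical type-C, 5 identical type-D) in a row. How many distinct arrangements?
16! / (5! × 1! × 5! × 5!) = 12108096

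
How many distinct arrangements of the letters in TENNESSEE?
9! / (1! × 4! × 2! × 2!) = 3780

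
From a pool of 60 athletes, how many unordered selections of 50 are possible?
C(60,50) = 60!/(50!×10!) = 75394027566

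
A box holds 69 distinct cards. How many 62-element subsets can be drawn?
C(69,62) = 69!/(62!×7!) = 1078897248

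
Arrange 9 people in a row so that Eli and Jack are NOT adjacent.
Total - adjacent = 9! - (9-1)!×2 = 362880 - 80640 = 282240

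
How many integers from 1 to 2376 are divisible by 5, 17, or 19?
⌊2376/5⌋+⌊2376/17⌋+⌊2376/19⌋ - ⌊2376/85⌋-⌊2376/95⌋-⌊2376/323⌋ + ⌊2376/1615⌋ = 475+139+125 - 27-25-7 + 1 = 681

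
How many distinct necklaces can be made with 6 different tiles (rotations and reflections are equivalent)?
(6-1)!/2 = 120/2 = 60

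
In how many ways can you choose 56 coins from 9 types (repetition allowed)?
C(56+9-1, 9-1) = C(64, 8) = 4426165368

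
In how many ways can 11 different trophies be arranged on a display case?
11! = 39916800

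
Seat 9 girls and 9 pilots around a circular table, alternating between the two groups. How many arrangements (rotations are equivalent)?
Fix one of the girls: (9-1)! ways for the remaining girls, × 9! ways for the pilots = 40320 × 362880 = 14631321600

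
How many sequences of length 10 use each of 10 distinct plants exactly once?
10! = 3628800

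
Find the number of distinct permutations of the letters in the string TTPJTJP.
7! / (2! × 2! × 3!) = 210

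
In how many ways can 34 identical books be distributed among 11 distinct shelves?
C(34+11-1, 11-1) = C(44, 10) = 2481256778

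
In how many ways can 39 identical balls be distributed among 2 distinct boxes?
C(39+2-1, 2-1) = C(40, 1) = 40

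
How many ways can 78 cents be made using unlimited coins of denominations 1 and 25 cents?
Coefficient of x^78 in 1/(1-x^1) · 1/(1-x^25). Use j coins of 25 for j = 0..⌊78/25⌋ = 3, the rest in 1s: 3 + 1 = 4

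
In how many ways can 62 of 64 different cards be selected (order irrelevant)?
C(64,62) = 64!/(62!×2!) = 2016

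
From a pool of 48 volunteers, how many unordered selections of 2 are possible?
C(48,2) = 48!/(2!×46!) = 1128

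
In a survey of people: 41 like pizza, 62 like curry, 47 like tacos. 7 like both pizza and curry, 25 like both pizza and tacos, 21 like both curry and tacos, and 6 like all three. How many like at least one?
|A∪B∪C| = 41+62+47-7-25-21+6 = 103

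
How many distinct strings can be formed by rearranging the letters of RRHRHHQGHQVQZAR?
15! / (1! × 1! × 3! × 1! × 4! × 1! × 4!) = 378378000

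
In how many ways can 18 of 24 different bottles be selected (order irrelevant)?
C(24,18) = 24!/(18!×6!) = 134596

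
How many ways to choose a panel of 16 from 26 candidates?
C(26,16) = 26!/(16!×10!) = 5311735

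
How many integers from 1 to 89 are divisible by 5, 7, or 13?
⌊89/5⌋+⌊89/7⌋+⌊89/13⌋ - ⌊89/35⌋-⌊89/65⌋-⌊89/91⌋ + ⌊89/455⌋ = 17+12+6 - 2-1-0 + 0 = 32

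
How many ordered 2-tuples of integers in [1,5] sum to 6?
Coefficient of x^6 in (x + x² + ... + x^5)^2. By inclusion-exclusion on dice exceeding 5: Σ_j (-1)^j C(2,j)·C(6-1-5j, 1) = C(2,0)·C(5,1) = 1·5 = 5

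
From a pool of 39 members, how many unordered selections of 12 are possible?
C(39,12) = 39!/(12!×27!) = 3910797436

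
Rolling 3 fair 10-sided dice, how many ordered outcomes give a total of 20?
Coefficient of x^20 in (x + x² + ... + x^10)^3. By inclusion-exclusion on dice exceeding 10: Σ_j (-1)^j C(3,j)·C(20-1-10j, 2) = C(3,0)·C(19,2) - C(3,1)·C(9,2) = 1·171 - 3·36 = 63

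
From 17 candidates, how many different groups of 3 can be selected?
C(17,3) = 17!/(3!×14!) = 680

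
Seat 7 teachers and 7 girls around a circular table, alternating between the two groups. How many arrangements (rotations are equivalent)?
Fix one of the teachers: (7-1)! ways for the remaining teachers, × 7! ways for the girls = 720 × 5040 = 3628800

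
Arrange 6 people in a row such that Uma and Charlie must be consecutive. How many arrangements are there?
Treat the 2 as one block: (6-2+1)! × 2! = 120 × 2 = 240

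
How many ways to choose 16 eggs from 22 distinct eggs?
C(22,16) = 22!/(16!×6!) = 74613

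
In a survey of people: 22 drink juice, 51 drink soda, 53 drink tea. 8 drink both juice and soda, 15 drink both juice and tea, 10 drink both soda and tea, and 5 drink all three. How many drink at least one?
|A∪B∪C| = 22+51+53-8-15-10+5 = 98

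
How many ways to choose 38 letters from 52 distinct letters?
C(52,38) = 52!/(38!×14!) = 1768966344600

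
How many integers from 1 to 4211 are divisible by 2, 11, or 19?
⌊4211/2⌋+⌊4211/11⌋+⌊4211/19⌋ - ⌊4211/22⌋-⌊4211/38⌋-⌊4211/209⌋ + ⌊4211/418⌋ = 2105+382+221 - 191-110-20 + 10 = 2397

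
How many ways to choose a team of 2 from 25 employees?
C(25,2) = 25!/(2!×23!) = 300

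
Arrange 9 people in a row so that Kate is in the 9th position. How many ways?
Fix one position: (9-1)! = 40320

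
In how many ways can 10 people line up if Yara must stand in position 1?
Fix one position: (10-1)! = 362880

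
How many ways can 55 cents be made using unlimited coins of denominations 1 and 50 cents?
Coefficient of x^55 in 1/(1-x^1) · 1/(1-x^50). Use j coins of 50 for j = 0..⌊55/50⌋ = 1, the rest in 1s: 1 + 1 = 2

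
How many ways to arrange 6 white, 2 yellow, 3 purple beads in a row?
11! / (6! × 2! × 3!) = 4620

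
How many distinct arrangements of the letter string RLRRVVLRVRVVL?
13! / (5! × 5! × 3!) = 72072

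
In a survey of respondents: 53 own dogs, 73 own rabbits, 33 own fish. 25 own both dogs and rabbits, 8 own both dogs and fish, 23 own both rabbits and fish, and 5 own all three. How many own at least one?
|A∪B∪C| = 53+73+33-25-8-23+5 = 108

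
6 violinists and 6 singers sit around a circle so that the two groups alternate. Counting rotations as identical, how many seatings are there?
Fix one of the violinists: (6-1)! ways for the remaining violinists, × 6! ways for the singers = 120 × 720 = 86400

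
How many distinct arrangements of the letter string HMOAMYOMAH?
10! / (1! × 2! × 3! × 2! × 2!) = 75600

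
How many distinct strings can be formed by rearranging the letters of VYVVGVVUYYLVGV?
14! / (1! × 2! × 3! × 7! × 1!) = 1441440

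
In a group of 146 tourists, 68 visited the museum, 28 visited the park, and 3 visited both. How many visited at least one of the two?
|A∪B| = |A| + |B| - |A∩B| = 68 + 28 - 3 = 93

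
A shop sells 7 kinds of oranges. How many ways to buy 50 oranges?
C(50+7-1, 7-1) = C(56, 6) = 32468436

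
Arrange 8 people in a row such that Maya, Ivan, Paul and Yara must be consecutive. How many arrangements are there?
Treat the 4 as one block: (8-4+1)! × 4! = 120 × 24 = 2880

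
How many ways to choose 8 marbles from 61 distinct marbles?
C(61,8) = 61!/(8!×53!) = 2944827765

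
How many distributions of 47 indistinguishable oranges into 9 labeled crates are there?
C(47+9-1, 9-1) = C(55, 8) = 1217566350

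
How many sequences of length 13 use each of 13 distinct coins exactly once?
13! = 6227020800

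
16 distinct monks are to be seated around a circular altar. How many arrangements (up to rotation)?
Circular: fix one position, arrange the rest. (16-1)! = 1307674368000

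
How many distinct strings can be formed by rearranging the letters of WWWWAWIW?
8! / (1! × 1! × 6!) = 56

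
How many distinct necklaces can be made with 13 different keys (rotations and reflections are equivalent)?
(13-1)!/2 = 479001600/2 = 239500800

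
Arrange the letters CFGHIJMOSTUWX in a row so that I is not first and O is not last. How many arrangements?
By inclusion-exclusion: 13! - 2×(13-1)! + (13-2)! = 6227020800 - 958003200 + 39916800 = 5308934400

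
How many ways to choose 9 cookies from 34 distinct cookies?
C(34,9) = 34!/(9!×25!) = 52451256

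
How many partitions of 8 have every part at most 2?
Let r_j(i) = number of partitions of i into parts ≤ j, for i = 0..8. r_1(i) = 1 for all i; r_j(i) = r_{j-1}(i) + r_j(i-j). Rows j = 2..2: ≤2: 1 1 2 2 3 3 4 4 5. r_2(8) = 5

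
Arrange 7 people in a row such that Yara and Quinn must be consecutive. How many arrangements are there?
Treat the 2 as one block: (7-2+1)! × 2! = 720 × 2 = 1440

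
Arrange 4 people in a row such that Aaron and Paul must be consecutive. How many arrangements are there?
Treat the 2 as one block: (4-2+1)! × 2! = 6 × 2 = 12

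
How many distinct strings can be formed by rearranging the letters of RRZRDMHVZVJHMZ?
14! / (3! × 2! × 2! × 3! × 2! × 1! × 1!) = 302702400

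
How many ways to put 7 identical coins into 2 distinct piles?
C(7+2-1, 2-1) = C(8, 1) = 8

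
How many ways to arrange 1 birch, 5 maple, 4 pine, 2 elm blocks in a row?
12! / (1! × 5! × 4! × 2!) = 83160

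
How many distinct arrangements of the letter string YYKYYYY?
7! / (1! × 6!) = 7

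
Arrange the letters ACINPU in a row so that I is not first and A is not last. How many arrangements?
By inclusion-exclusion: 6! - 2×(6-1)! + (6-2)! = 720 - 240 + 24 = 504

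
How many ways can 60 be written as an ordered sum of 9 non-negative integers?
C(60+9-1, 9-1) = C(68, 8) = 7392009768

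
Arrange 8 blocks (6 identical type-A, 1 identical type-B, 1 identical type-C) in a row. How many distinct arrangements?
8! / (6! × 1! × 1!) = 56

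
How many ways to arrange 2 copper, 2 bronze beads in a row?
4! / (2! × 2!) = 6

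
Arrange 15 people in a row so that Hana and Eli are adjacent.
Treat as block: (15-1)! × 2! = 87178291200 × 2 = 174356582400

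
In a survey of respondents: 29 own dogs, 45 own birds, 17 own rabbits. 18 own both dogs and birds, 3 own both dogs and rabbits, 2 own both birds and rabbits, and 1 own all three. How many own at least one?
|A∪B∪C| = 29+45+17-18-3-2+1 = 69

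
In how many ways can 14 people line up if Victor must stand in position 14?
Fix one position: (14-1)! = 6227020800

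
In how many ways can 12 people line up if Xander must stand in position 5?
Fix one position: (12-1)! = 39916800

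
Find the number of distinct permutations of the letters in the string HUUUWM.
6! / (1! × 1! × 3! × 1!) = 120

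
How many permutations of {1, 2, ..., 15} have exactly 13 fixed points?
Choose the 13 fixed points C(15,13) = 105, derange the rest: !2 = Σ_{j=0}^{2} (-1)^j·2!/j! = 2 - 2 + 1 = 1. Product = 105 × 1 = 105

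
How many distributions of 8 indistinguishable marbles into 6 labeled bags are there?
C(8+6-1, 6-1) = C(13, 5) = 1287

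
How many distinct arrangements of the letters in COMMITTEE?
9! / (1! × 1! × 2! × 1! × 2! × 2!) = 45360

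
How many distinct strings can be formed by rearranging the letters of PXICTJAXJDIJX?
13! / (3! × 1! × 1! × 1! × 1! × 3! × 2! × 1!) = 86486400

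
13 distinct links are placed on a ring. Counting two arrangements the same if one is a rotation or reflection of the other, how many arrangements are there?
(13-1)!/2 = 479001600/2 = 239500800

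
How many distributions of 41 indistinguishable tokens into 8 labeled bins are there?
C(41+8-1, 8-1) = C(48, 7) = 73629072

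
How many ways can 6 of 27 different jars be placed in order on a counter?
P(27,6) = 27!/(27-6)! = 213127200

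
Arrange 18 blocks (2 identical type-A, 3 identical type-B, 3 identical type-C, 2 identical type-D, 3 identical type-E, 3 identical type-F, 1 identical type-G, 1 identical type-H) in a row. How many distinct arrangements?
18! / (2! × 3! × 3! × 2! × 3! × 3! × 1! × 1!) = 1235025792000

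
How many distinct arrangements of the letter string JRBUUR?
6! / (1! × 2! × 2! × 1!) = 180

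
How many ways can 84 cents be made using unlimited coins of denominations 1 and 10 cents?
Coefficient of x^84 in 1/(1-x^1) · 1/(1-x^10). Use j coins of 10 for j = 0..⌊84/10⌋ = 8, the rest in 1s: 8 + 1 = 9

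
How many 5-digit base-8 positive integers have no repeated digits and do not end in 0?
Last digit: 7 nonzero choices. First digit: 6 (nonzero, ≠last). Middle 3: P(6,3) = 120. Total = 5040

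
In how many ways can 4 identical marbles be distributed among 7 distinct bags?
C(4+7-1, 7-1) = C(10, 6) = 210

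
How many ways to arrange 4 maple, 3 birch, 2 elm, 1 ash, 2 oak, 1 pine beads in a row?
13! / (4! × 3! × 2! × 1! × 2! × 1!) = 10810800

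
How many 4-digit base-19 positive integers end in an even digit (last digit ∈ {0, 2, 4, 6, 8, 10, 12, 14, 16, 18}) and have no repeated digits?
Last∈{0,2,4,6,8,10,12,14,16,18}. Last=0: 4896. Last nonzero: 9×17×P(17,2) = 41616. Total = 46512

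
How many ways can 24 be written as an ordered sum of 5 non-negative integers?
C(24+5-1, 5-1) = C(28, 4) = 20475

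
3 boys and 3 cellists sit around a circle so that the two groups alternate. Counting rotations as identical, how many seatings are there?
Fix one of the boys: (3-1)! ways for the remaining boys, × 3! ways for the cellists = 2 × 6 = 12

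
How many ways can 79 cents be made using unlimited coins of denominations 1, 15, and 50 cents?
Coefficient of x^79 in 1/(1-x^1) · 1/(1-x^15) · 1/(1-x^50). Case on j = number of 50-cent coins (j = 0..1); remainder r = 79 - 50j is made from {1,15} in ⌊r/15⌋+1 ways. r = 79, 29 → 6 + 2 = 8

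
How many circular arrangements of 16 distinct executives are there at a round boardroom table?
Circular: fix one position, arrange the rest. (16-1)! = 1307674368000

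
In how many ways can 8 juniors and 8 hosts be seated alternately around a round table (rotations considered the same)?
Fix one of the juniors: (8-1)! ways for the remaining juniors, × 8! ways for the hosts = 5040 × 40320 = 203212800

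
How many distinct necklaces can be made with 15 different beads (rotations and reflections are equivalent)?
(15-1)!/2 = 87178291200/2 = 43589145600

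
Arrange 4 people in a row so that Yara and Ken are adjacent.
Treat as block: (4-1)! × 2! = 6 × 2 = 12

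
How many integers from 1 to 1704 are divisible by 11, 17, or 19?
⌊1704/11⌋+⌊1704/17⌋+⌊1704/19⌋ - ⌊1704/187⌋-⌊1704/209⌋-⌊1704/323⌋ + ⌊1704/3553⌋ = 154+100+89 - 9-8-5 + 0 = 321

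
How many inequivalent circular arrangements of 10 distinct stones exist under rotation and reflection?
(10-1)!/2 = 362880/2 = 181440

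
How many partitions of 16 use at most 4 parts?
By conjugation, equals partitions of 16 into parts ≤ 4. Let r_j(i) = number of partitions of i into parts ≤ j, for i = 0..16. r_1(i) = 1 for all i; r_j(i) = r_{j-1}(i) + r_j(i-j). Rows j = 2..4: ≤2: 1 1 2 2 3 3 4 4 5 5 6 6 7 7 8 8 9; ≤3: 1 1 2 3 4 5 7 8 10 12 14 16 19 21 24 27 30; ≤4: 1 1 2 3 5 6 9 11 15 18 23 27 34 39 47 54 64. r_4(16) = 64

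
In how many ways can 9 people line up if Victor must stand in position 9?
Fix one position: (9-1)! = 40320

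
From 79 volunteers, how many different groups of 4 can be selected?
C(79,4) = 79!/(4!×75!) = 1502501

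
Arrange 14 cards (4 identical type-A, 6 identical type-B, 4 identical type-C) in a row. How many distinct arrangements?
14! / (4! × 6! × 4!) = 210210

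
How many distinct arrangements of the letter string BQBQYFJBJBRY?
12! / (1! × 2! × 4! × 1! × 2! × 2!) = 2494800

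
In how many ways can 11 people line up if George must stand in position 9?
Fix one position: (11-1)! = 3628800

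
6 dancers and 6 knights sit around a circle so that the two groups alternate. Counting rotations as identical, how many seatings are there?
Fix one of the dancers: (6-1)! ways for the remaining dancers, × 6! ways for the knights = 120 × 720 = 86400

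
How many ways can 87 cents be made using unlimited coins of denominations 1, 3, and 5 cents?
Coefficient of x^87 in 1/(1-x^1) · 1/(1-x^3) · 1/(1-x^5). Case on j = number of 5-cent coins (j = 0..17); remainder r = 87 - 5j is made from {1,3} in ⌊r/3⌋+1 ways. r = 87, 82, 77, 72, 67, 62, 57, 52, 47, 42, 37, 32, 27, 22, 17, 12, 7, 2 → 30 + 28 + 26 + 25 + 23 + 21 + 20 + 18 + 16 + 15 + 13 + 11 + 10 + 8 + 6 + 5 + 3 + 1 = 279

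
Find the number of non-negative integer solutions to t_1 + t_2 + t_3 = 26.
C(26+3-1, 3-1) = C(28, 2) = 378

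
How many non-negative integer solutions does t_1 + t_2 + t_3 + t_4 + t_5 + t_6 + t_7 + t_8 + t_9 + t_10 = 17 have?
C(17+10-1, 10-1) = C(26, 9) = 3124550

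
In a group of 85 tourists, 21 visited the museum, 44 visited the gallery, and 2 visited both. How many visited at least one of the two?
|A∪B| = |A| + |B| - |A∩B| = 21 + 44 - 2 = 63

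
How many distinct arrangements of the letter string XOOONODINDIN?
12! / (3! × 1! × 4! × 2! × 2!) = 831600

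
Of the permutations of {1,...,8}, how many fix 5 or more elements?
Exactly j fixed points: C(8,j)·!(8-j); sum over j ≥ 5 (derangement numbers via !m = (m-1)·(!(m-1) + !(m-2)): !0..!3 = 1, 0, 1, 2). Σ_{j=5}^{8} C(8,j)·!(8-j) = C(8,5)·!3 + C(8,6)·!2 + C(8,7)·!1 + C(8,8)·!0 = 56·2 + 28·1 + 8·0 + 1·1 = 141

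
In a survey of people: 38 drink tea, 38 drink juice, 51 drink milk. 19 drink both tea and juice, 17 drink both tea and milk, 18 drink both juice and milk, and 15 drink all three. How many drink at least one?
|A∪B∪C| = 38+38+51-19-17-18+15 = 88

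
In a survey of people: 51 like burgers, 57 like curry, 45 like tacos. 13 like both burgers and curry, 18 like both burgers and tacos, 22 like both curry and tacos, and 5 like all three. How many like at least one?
|A∪B∪C| = 51+57+45-13-18-22+5 = 105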